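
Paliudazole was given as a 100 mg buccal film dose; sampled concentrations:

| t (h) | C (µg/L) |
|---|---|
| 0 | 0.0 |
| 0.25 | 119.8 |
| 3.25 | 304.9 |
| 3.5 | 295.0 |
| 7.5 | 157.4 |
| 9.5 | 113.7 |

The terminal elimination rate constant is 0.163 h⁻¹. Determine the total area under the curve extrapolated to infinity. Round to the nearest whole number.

Trapezoidal AUC_0→9.5:
  [0→0.25]: (0.0+119.8)/2 × 0.25 = 14.975
  [0.25→3.25]: (119.8+304.9)/2 × 3 = 637.05
  [3.25→3.5]: (304.9+295.0)/2 × 0.25 = 74.9875
  [3.5→7.5]: (295.0+157.4)/2 × 4 = 904.8
  [7.5→9.5]: (157.4+113.7)/2 × 2 = 271.1
  Sum = 1902.9125 µg/L·h
Extrapolated tail: C_last / k_e = 113.7 / 0.163 = 697.546
AUC_0→∞ = 1902.9125 + 697.546 = 2600.4585 µg/L·h

AUC = 2600 µg/L·h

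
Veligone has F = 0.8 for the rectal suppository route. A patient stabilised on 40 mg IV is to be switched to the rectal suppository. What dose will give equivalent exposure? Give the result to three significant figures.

For equal systemic exposure: F × D_ev = D_iv
D_ev = D_iv / F = 40 / 0.8 = 50 mg

D_rectal = 50.0 mg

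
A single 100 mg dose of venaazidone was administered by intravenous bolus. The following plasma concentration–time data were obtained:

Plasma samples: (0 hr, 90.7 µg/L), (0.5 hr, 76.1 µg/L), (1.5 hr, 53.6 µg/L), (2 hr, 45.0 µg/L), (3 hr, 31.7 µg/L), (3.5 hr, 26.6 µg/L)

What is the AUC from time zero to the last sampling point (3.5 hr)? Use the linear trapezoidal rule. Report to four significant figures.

Trapezoidal AUC_0→3.5:
  [0→0.5]: (90.7+76.1)/2 × 0.5 = 41.7
  [0.5→1.5]: (76.1+53.6)/2 × 1 = 64.85
  [1.5→2]: (53.6+45.0)/2 × 0.5 = 24.65
  [2→3]: (45.0+31.7)/2 × 1 = 38.35
  [3→3.5]: (31.7+26.6)/2 × 0.5 = 14.575
  Sum = 184.125 µg/L·hr

AUC = 184.1 µg/L·hr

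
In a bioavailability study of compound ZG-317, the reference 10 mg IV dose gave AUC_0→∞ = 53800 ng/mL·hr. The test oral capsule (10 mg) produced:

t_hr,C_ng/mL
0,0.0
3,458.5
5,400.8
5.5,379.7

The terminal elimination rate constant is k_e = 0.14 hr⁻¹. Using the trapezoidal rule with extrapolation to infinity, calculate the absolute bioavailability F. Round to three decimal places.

F = 0.083

Trapezoidal AUC_0→5.5 (oral capsule):
  [0→3]: (0.0+458.5)/2 × 3 = 687.75
  [3→5]: (458.5+400.8)/2 × 2 = 859.3
  [5→5.5]: (400.8+379.7)/2 × 0.5 = 195.125
  Sum = 1742.175 ng/mL·hr
Tail: C_last/k_e = 379.7/0.14 = 2712.143
AUC_0→∞ (oral capsule) = 1742.175 + 2712.143 = 4454.318 ng/mL·hr
F = (AUC_ev/D_ev)/(AUC_iv/D_iv) = (4454.318/10)/(53800/10) = 445.4318/5380 = 0.0828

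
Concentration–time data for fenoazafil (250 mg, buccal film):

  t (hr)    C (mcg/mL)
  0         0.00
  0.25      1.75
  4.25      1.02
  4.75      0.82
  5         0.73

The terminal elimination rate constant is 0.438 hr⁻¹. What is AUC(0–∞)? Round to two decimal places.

Trapezoidal AUC_0→5:
  [0→0.25]: (0.00+1.75)/2 × 0.25 = 0.21875
  [0.25→4.25]: (1.75+1.02)/2 × 4 = 5.54
  [4.25→4.75]: (1.02+0.82)/2 × 0.5 = 0.46
  [4.75→5]: (0.82+0.73)/2 × 0.25 = 0.19375
  Sum = 6.4125 mcg/mL·hr
Extrapolated tail: C_last / k_e = 0.73 / 0.438 = 1.667
AUC_0→∞ = 6.4125 + 1.667 = 8.0795 mcg/mL·hr

AUC = 8.08 mcg/mL·hr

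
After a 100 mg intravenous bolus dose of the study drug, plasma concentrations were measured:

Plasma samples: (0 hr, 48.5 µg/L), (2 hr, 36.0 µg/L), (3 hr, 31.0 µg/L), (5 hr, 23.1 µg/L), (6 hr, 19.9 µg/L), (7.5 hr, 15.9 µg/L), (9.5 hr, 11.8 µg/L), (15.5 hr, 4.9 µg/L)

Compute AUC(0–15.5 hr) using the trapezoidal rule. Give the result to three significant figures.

Trapezoidal AUC_0→15.5:
  [0→2]: (48.5+36.0)/2 × 2 = 84.5
  [2→3]: (36.0+31.0)/2 × 1 = 33.5
  [3→5]: (31.0+23.1)/2 × 2 = 54.1
  [5→6]: (23.1+19.9)/2 × 1 = 21.5
  [6→7.5]: (19.9+15.9)/2 × 1.5 = 26.85
  [7.5→9.5]: (15.9+11.8)/2 × 2 = 27.7
  [9.5→15.5]: (11.8+4.9)/2 × 6 = 50.1
  Sum = 298.25 µg/L·hr

AUC = 298 µg/L·hr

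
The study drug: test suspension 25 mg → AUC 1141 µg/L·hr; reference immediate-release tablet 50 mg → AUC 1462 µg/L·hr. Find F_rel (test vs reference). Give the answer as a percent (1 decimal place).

F_rel = 156.1%

F_rel = (AUC_test/D_test) / (AUC_ref/D_ref)
      = (1141/25) / (1462/50)
      = 45.64 / 29.24 = 1.5609 = 156.09%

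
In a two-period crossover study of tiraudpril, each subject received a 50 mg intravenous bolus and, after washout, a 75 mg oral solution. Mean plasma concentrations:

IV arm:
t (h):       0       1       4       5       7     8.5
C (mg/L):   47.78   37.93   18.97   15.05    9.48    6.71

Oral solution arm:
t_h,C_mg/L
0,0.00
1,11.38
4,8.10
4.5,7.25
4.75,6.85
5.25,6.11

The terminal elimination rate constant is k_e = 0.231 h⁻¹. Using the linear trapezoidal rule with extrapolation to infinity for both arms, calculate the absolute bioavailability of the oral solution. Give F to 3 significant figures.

F = 0.222

Trapezoidal AUC_0→8.5 (IV):
  [0→1]: (47.78+37.93)/2 × 1 = 42.855
  [1→4]: (37.93+18.97)/2 × 3 = 85.35
  [4→5]: (18.97+15.05)/2 × 1 = 17.01
  [5→7]: (15.05+9.48)/2 × 2 = 24.53
  [7→8.5]: (9.48+6.71)/2 × 1.5 = 12.1425
  Sum = 181.8875 mg/L·h
IV tail: 6.71/0.231 = 29.048; AUC_iv,0→∞ = 181.8875 + 29.048 = 210.9355 mg/L·h
Trapezoidal AUC_0→5.25 (oral solution):
  [0→1]: (0.00+11.38)/2 × 1 = 5.69
  [1→4]: (11.38+8.10)/2 × 3 = 29.22
  [4→4.5]: (8.10+7.25)/2 × 0.5 = 3.8375
  [4.5→4.75]: (7.25+6.85)/2 × 0.25 = 1.7625
  [4.75→5.25]: (6.85+6.11)/2 × 0.5 = 3.24
  Sum = 43.75 mg/L·h
oral solution tail: 6.11/0.231 = 26.450; AUC_ev,0→∞ = 43.75 + 26.450 = 70.2 mg/L·h
F = (AUC_ev/D_ev)/(AUC_iv/D_iv) = (70.2/75)/(210.9355/50) = 0.936/4.21871 = 0.2219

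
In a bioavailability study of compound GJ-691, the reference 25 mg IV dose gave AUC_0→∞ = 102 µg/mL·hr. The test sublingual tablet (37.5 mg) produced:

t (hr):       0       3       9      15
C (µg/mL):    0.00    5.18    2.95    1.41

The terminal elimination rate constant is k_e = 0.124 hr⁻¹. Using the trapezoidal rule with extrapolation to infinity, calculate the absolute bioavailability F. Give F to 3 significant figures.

Trapezoidal AUC_0→15 (sublingual tablet):
  [0→3]: (0.00+5.18)/2 × 3 = 7.77
  [3→9]: (5.18+2.95)/2 × 6 = 24.39
  [9→15]: (2.95+1.41)/2 × 6 = 13.08
  Sum = 45.24 µg/mL·hr
Tail: C_last/k_e = 1.41/0.124 = 11.371
AUC_0→∞ (sublingual tablet) = 45.24 + 11.371 = 56.611 µg/mL·hr
F = (AUC_ev/D_ev)/(AUC_iv/D_iv) = (56.611/37.5)/(102/25) = 1.50963/4.08 = 0.3700

F = 0.370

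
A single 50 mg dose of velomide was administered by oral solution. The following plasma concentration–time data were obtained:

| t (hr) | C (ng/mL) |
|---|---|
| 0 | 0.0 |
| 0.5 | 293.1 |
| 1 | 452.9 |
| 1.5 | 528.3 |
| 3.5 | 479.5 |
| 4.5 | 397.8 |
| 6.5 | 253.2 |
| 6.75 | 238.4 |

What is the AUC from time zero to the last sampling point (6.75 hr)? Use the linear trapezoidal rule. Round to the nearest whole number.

Trapezoidal AUC_0→6.75:
  [0→0.5]: (0.0+293.1)/2 × 0.5 = 73.275
  [0.5→1]: (293.1+452.9)/2 × 0.5 = 186.5
  [1→1.5]: (452.9+528.3)/2 × 0.5 = 245.3
  [1.5→3.5]: (528.3+479.5)/2 × 2 = 1007.8
  [3.5→4.5]: (479.5+397.8)/2 × 1 = 438.65
  [4.5→6.5]: (397.8+253.2)/2 × 2 = 651.0
  [6.5→6.75]: (253.2+238.4)/2 × 0.25 = 61.45
  Sum = 2663.975 ng/mL·hr

AUC = 2664 ng/mL·hr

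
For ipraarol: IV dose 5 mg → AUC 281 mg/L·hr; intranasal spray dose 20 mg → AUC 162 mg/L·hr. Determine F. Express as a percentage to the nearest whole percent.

F = 14%

F = (AUC_ev / D_ev) / (AUC_iv / D_iv)
  = (162/20) / (281/5)
  = 8.1 / 56.2 = 0.1441
  = 14.41%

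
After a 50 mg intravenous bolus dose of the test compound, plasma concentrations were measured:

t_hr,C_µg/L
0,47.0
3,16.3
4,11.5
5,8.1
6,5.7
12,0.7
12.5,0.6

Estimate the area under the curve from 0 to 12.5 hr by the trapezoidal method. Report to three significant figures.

AUC = 145 µg/L·hr

Trapezoidal AUC_0→12.5:
  [0→3]: (47.0+16.3)/2 × 3 = 94.95
  [3→4]: (16.3+11.5)/2 × 1 = 13.9
  [4→5]: (11.5+8.1)/2 × 1 = 9.8
  [5→6]: (8.1+5.7)/2 × 1 = 6.9
  [6→12]: (5.7+0.7)/2 × 6 = 19.2
  [12→12.5]: (0.7+0.6)/2 × 0.5 = 0.325
  Sum = 145.075 µg/L·hr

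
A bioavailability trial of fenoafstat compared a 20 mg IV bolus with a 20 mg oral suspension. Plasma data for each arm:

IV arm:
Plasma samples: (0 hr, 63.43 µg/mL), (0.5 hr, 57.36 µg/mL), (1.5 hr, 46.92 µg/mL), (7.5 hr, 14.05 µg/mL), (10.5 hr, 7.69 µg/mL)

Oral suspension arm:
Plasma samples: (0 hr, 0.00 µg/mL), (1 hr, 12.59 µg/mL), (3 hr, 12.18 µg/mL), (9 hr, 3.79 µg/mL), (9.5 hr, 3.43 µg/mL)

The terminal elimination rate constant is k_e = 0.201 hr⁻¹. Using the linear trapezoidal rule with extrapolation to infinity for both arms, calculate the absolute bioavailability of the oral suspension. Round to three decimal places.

F = 0.291

Trapezoidal AUC_0→10.5 (IV):
  [0→0.5]: (63.43+57.36)/2 × 0.5 = 30.1975
  [0.5→1.5]: (57.36+46.92)/2 × 1 = 52.14
  [1.5→7.5]: (46.92+14.05)/2 × 6 = 182.91
  [7.5→10.5]: (14.05+7.69)/2 × 3 = 32.61
  Sum = 297.8575 µg/mL·hr
IV tail: 7.69/0.201 = 38.259; AUC_iv,0→∞ = 297.8575 + 38.259 = 336.1165 µg/mL·hr
Trapezoidal AUC_0→9.5 (oral suspension):
  [0→1]: (0.00+12.59)/2 × 1 = 6.295
  [1→3]: (12.59+12.18)/2 × 2 = 24.77
  [3→9]: (12.18+3.79)/2 × 6 = 47.91
  [9→9.5]: (3.79+3.43)/2 × 0.5 = 1.805
  Sum = 80.78 µg/mL·hr
oral suspension tail: 3.43/0.201 = 17.065; AUC_ev,0→∞ = 80.78 + 17.065 = 97.845 µg/mL·hr
F = (AUC_ev/D_ev)/(AUC_iv/D_iv) = (97.845/20)/(336.1165/20) = 4.89225/16.805825 = 0.2911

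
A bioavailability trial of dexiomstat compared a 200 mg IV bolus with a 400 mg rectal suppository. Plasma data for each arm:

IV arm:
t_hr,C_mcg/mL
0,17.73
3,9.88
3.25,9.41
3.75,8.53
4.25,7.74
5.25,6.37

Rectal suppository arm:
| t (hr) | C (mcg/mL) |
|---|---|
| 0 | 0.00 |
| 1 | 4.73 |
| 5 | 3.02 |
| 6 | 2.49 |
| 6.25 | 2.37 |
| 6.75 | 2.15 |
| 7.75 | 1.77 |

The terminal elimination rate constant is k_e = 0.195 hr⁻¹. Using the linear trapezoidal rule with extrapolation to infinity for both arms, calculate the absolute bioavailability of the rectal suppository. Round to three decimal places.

F = 0.181

Trapezoidal AUC_0→5.25 (IV):
  [0→3]: (17.73+9.88)/2 × 3 = 41.415
  [3→3.25]: (9.88+9.41)/2 × 0.25 = 2.41125
  [3.25→3.75]: (9.41+8.53)/2 × 0.5 = 4.485
  [3.75→4.25]: (8.53+7.74)/2 × 0.5 = 4.0675
  [4.25→5.25]: (7.74+6.37)/2 × 1 = 7.055
  Sum = 59.43375 mcg/mL·hr
IV tail: 6.37/0.195 = 32.667; AUC_iv,0→∞ = 59.43375 + 32.667 = 92.10075 mcg/mL·hr
Trapezoidal AUC_0→7.75 (rectal suppository):
  [0→1]: (0.00+4.73)/2 × 1 = 2.365
  [1→5]: (4.73+3.02)/2 × 4 = 15.5
  [5→6]: (3.02+2.49)/2 × 1 = 2.755
  [6→6.25]: (2.49+2.37)/2 × 0.25 = 0.6075
  [6.25→6.75]: (2.37+2.15)/2 × 0.5 = 1.13
  [6.75→7.75]: (2.15+1.77)/2 × 1 = 1.96
  Sum = 24.3175 mcg/mL·hr
rectal suppository tail: 1.77/0.195 = 9.077; AUC_ev,0→∞ = 24.3175 + 9.077 = 33.3945 mcg/mL·hr
F = (AUC_ev/D_ev)/(AUC_iv/D_iv) = (33.3945/400)/(92.10075/200) = 0.08348625/0.46050375 = 0.1813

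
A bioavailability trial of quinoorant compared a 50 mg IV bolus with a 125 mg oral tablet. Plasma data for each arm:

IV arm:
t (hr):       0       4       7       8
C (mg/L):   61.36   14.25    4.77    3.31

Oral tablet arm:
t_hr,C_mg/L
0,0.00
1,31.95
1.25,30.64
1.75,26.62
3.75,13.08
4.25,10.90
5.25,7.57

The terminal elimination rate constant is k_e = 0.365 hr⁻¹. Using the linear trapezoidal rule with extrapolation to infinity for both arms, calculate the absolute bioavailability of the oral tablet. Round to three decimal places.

F = 0.236

Trapezoidal AUC_0→8 (IV):
  [0→4]: (61.36+14.25)/2 × 4 = 151.22
  [4→7]: (14.25+4.77)/2 × 3 = 28.53
  [7→8]: (4.77+3.31)/2 × 1 = 4.04
  Sum = 183.79 mg/L·hr
IV tail: 3.31/0.365 = 9.068; AUC_iv,0→∞ = 183.79 + 9.068 = 192.858 mg/L·hr
Trapezoidal AUC_0→5.25 (oral tablet):
  [0→1]: (0.00+31.95)/2 × 1 = 15.975
  [1→1.25]: (31.95+30.64)/2 × 0.25 = 7.82375
  [1.25→1.75]: (30.64+26.62)/2 × 0.5 = 14.315
  [1.75→3.75]: (26.62+13.08)/2 × 2 = 39.7
  [3.75→4.25]: (13.08+10.90)/2 × 0.5 = 5.995
  [4.25→5.25]: (10.90+7.57)/2 × 1 = 9.235
  Sum = 93.04375 mg/L·hr
oral tablet tail: 7.57/0.365 = 20.740; AUC_ev,0→∞ = 93.04375 + 20.740 = 113.78375 mg/L·hr
F = (AUC_ev/D_ev)/(AUC_iv/D_iv) = (113.78375/125)/(192.858/50) = 0.91027/3.85716 = 0.2360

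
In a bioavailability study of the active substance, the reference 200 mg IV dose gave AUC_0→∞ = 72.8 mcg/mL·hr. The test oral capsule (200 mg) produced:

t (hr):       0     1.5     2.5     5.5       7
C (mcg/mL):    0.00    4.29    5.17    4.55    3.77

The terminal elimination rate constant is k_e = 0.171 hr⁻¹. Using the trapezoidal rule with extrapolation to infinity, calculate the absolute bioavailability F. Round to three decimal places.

F = 0.698

Trapezoidal AUC_0→7 (oral capsule):
  [0→1.5]: (0.00+4.29)/2 × 1.5 = 3.2175
  [1.5→2.5]: (4.29+5.17)/2 × 1 = 4.73
  [2.5→5.5]: (5.17+4.55)/2 × 3 = 14.58
  [5.5→7]: (4.55+3.77)/2 × 1.5 = 6.24
  Sum = 28.7675 mcg/mL·hr
Tail: C_last/k_e = 3.77/0.171 = 22.047
AUC_0→∞ (oral capsule) = 28.7675 + 22.047 = 50.8145 mcg/mL·hr
F = (AUC_ev/D_ev)/(AUC_iv/D_iv) = (50.8145/200)/(72.8/200) = 0.2540725/0.364 = 0.6980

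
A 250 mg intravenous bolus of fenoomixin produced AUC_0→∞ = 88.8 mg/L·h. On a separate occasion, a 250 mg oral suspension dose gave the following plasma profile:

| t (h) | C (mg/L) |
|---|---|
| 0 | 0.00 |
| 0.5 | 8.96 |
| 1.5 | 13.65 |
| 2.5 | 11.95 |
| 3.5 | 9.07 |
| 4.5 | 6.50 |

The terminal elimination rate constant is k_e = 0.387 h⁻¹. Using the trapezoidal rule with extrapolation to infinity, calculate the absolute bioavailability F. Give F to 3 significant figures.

Trapezoidal AUC_0→4.5 (oral suspension):
  [0→0.5]: (0.00+8.96)/2 × 0.5 = 2.24
  [0.5→1.5]: (8.96+13.65)/2 × 1 = 11.305
  [1.5→2.5]: (13.65+11.95)/2 × 1 = 12.8
  [2.5→3.5]: (11.95+9.07)/2 × 1 = 10.51
  [3.5→4.5]: (9.07+6.50)/2 × 1 = 7.785
  Sum = 44.64 mg/L·h
Tail: C_last/k_e = 6.50/0.387 = 16.796
AUC_0→∞ (oral suspension) = 44.64 + 16.796 = 61.436 mg/L·h
F = (AUC_ev/D_ev)/(AUC_iv/D_iv) = (61.436/250)/(88.8/250) = 0.245744/0.3552 = 0.6918

F = 0.692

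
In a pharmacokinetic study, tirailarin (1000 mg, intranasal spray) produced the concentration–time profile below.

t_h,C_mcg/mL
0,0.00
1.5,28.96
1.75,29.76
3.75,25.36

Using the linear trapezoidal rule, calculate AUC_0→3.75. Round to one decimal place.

AUC = 84.2 mcg/mL·h

Trapezoidal AUC_0→3.75:
  [0→1.5]: (0.00+28.96)/2 × 1.5 = 21.72
  [1.5→1.75]: (28.96+29.76)/2 × 0.25 = 7.34
  [1.75→3.75]: (29.76+25.36)/2 × 2 = 55.12
  Sum = 84.18 mcg/mL·h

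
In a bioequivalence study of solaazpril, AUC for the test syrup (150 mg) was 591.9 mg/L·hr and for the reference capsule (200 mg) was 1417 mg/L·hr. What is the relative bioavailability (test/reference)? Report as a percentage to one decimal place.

F_rel = 55.7%

F_rel = (AUC_test/D_test) / (AUC_ref/D_ref)
      = (591.9/150) / (1417/200)
      = 3.946 / 7.085 = 0.5570 = 55.70%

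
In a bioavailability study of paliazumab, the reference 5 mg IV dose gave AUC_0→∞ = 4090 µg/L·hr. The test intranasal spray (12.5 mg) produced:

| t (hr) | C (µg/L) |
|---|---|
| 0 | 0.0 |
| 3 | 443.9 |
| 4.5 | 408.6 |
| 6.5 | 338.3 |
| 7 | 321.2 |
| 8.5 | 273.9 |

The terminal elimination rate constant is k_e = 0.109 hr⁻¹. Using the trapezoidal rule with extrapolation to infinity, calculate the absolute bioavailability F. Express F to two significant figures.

F = 0.51

Trapezoidal AUC_0→8.5 (intranasal spray):
  [0→3]: (0.0+443.9)/2 × 3 = 665.85
  [3→4.5]: (443.9+408.6)/2 × 1.5 = 639.375
  [4.5→6.5]: (408.6+338.3)/2 × 2 = 746.9
  [6.5→7]: (338.3+321.2)/2 × 0.5 = 164.875
  [7→8.5]: (321.2+273.9)/2 × 1.5 = 446.325
  Sum = 2663.325 µg/L·hr
Tail: C_last/k_e = 273.9/0.109 = 2512.844
AUC_0→∞ (intranasal spray) = 2663.325 + 2512.844 = 5176.169 µg/L·hr
F = (AUC_ev/D_ev)/(AUC_iv/D_iv) = (5176.169/12.5)/(4090/5) = 414.09352/818 = 0.5062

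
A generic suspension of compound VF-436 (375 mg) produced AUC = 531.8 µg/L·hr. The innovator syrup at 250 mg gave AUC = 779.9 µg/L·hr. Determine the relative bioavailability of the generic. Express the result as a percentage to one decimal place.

F_rel = 45.5%

F_rel = (AUC_test/D_test) / (AUC_ref/D_ref)
      = (531.8/375) / (779.9/250)
      = 1.41813 / 3.1196 = 0.4546 = 45.46%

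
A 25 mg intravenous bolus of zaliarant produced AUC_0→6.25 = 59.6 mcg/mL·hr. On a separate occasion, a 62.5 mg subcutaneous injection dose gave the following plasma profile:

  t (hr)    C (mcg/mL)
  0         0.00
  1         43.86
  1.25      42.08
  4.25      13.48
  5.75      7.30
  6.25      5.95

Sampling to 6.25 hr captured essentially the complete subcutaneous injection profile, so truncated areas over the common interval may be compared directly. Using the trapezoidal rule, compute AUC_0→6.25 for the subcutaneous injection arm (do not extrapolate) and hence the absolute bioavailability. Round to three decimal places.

Trapezoidal AUC_0→6.25 (subcutaneous injection):
  [0→1]: (0.00+43.86)/2 × 1 = 21.93
  [1→1.25]: (43.86+42.08)/2 × 0.25 = 10.7425
  [1.25→4.25]: (42.08+13.48)/2 × 3 = 83.34
  [4.25→5.75]: (13.48+7.30)/2 × 1.5 = 15.585
  [5.75→6.25]: (7.30+5.95)/2 × 0.5 = 3.3125
  Sum = 134.91 mcg/mL·hr
F = (AUC_ev/D_ev)/(AUC_iv/D_iv) = (134.91/62.5)/(59.6/25) = 2.15856/2.384 = 0.9054

F = 0.905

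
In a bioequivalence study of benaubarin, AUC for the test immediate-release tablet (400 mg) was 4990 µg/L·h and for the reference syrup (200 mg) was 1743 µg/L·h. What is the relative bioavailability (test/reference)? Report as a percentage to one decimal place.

F_rel = (AUC_test/D_test) / (AUC_ref/D_ref)
      = (4990/400) / (1743/200)
      = 12.475 / 8.715 = 1.4314 = 143.14%

F_rel = 143.1%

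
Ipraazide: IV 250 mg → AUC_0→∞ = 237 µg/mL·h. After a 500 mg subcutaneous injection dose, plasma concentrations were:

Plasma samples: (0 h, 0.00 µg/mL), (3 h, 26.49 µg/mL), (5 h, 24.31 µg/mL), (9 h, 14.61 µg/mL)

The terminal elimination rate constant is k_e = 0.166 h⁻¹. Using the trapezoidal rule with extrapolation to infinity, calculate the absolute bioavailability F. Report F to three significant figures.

Trapezoidal AUC_0→9 (subcutaneous injection):
  [0→3]: (0.00+26.49)/2 × 3 = 39.735
  [3→5]: (26.49+24.31)/2 × 2 = 50.8
  [5→9]: (24.31+14.61)/2 × 4 = 77.84
  Sum = 168.375 µg/mL·h
Tail: C_last/k_e = 14.61/0.166 = 88.012
AUC_0→∞ (subcutaneous injection) = 168.375 + 88.012 = 256.387 µg/mL·h
F = (AUC_ev/D_ev)/(AUC_iv/D_iv) = (256.387/500)/(237/250) = 0.512774/0.948 = 0.5409

F = 0.541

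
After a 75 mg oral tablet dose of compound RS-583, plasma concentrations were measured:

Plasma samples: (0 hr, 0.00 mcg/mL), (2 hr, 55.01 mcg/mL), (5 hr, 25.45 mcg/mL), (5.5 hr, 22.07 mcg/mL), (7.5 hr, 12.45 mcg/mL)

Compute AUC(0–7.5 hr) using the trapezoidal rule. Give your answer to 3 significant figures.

Trapezoidal AUC_0→7.5:
  [0→2]: (0.00+55.01)/2 × 2 = 55.01
  [2→5]: (55.01+25.45)/2 × 3 = 120.69
  [5→5.5]: (25.45+22.07)/2 × 0.5 = 11.88
  [5.5→7.5]: (22.07+12.45)/2 × 2 = 34.52
  Sum = 222.1 mcg/mL·hr

AUC = 222 mcg/mL·hr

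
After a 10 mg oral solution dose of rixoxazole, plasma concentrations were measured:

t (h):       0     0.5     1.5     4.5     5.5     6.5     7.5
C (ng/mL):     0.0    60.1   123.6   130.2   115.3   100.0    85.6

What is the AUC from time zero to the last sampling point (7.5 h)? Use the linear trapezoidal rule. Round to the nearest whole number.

Trapezoidal AUC_0→7.5:
  [0→0.5]: (0.0+60.1)/2 × 0.5 = 15.025
  [0.5→1.5]: (60.1+123.6)/2 × 1 = 91.85
  [1.5→4.5]: (123.6+130.2)/2 × 3 = 380.7
  [4.5→5.5]: (130.2+115.3)/2 × 1 = 122.75
  [5.5→6.5]: (115.3+100.0)/2 × 1 = 107.65
  [6.5→7.5]: (100.0+85.6)/2 × 1 = 92.8
  Sum = 810.775 ng/mL·h

AUC = 811 ng/mL·h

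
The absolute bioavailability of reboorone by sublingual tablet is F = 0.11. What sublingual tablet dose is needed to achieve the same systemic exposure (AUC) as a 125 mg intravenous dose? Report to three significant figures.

D_sublingual = 1140 mg

For equal systemic exposure: F × D_ev = D_iv
D_ev = D_iv / F = 125 / 0.11 = 1136.36 mg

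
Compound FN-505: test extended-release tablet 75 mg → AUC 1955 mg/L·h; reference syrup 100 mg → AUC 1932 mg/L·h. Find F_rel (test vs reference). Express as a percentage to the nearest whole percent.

F_rel = 135%

F_rel = (AUC_test/D_test) / (AUC_ref/D_ref)
      = (1955/75) / (1932/100)
      = 26.0667 / 19.32 = 1.3492 = 134.92%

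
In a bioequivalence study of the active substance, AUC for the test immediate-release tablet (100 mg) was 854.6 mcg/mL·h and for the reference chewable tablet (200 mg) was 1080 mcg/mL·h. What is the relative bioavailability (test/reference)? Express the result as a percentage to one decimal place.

F_rel = (AUC_test/D_test) / (AUC_ref/D_ref)
      = (854.6/100) / (1080/200)
      = 8.546 / 5.4 = 1.5826 = 158.26%

F_rel = 158.3%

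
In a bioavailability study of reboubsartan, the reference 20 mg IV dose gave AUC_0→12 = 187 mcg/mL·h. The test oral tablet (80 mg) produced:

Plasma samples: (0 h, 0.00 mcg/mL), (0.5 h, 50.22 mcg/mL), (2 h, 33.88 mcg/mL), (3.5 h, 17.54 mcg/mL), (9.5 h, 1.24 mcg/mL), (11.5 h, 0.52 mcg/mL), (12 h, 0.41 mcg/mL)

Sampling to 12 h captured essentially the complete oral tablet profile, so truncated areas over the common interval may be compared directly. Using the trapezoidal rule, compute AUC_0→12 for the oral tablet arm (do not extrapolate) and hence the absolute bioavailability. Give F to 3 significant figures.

F = 0.231

Trapezoidal AUC_0→12 (oral tablet):
  [0→0.5]: (0.00+50.22)/2 × 0.5 = 12.555
  [0.5→2]: (50.22+33.88)/2 × 1.5 = 63.075
  [2→3.5]: (33.88+17.54)/2 × 1.5 = 38.565
  [3.5→9.5]: (17.54+1.24)/2 × 6 = 56.34
  [9.5→11.5]: (1.24+0.52)/2 × 2 = 1.76
  [11.5→12]: (0.52+0.41)/2 × 0.5 = 0.2325
  Sum = 172.5275 mcg/mL·h
F = (AUC_ev/D_ev)/(AUC_iv/D_iv) = (172.5275/80)/(187/20) = 2.15659/9.35 = 0.2307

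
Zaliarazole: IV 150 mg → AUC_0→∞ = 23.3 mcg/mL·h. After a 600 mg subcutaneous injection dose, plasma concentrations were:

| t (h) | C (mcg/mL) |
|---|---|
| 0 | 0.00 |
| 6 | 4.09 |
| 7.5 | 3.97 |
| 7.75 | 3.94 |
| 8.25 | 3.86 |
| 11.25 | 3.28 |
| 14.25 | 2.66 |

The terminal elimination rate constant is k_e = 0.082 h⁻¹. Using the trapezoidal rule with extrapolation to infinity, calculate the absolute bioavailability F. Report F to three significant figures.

Trapezoidal AUC_0→14.25 (subcutaneous injection):
  [0→6]: (0.00+4.09)/2 × 6 = 12.27
  [6→7.5]: (4.09+3.97)/2 × 1.5 = 6.045
  [7.5→7.75]: (3.97+3.94)/2 × 0.25 = 0.98875
  [7.75→8.25]: (3.94+3.86)/2 × 0.5 = 1.95
  [8.25→11.25]: (3.86+3.28)/2 × 3 = 10.71
  [11.25→14.25]: (3.28+2.66)/2 × 3 = 8.91
  Sum = 40.87375 mcg/mL·h
Tail: C_last/k_e = 2.66/0.082 = 32.439
AUC_0→∞ (subcutaneous injection) = 40.87375 + 32.439 = 73.31275 mcg/mL·h
F = (AUC_ev/D_ev)/(AUC_iv/D_iv) = (73.31275/600)/(23.3/150) = 0.122188/0.155333 = 0.7866

F = 0.787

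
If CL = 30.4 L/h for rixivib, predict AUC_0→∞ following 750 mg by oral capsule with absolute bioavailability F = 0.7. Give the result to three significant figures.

AUC_0→∞ = F × Dose / CL
        = 0.7 × 750 / 30.4 = 17.2697 mg/L·h

AUC = 17.3 mg/L·h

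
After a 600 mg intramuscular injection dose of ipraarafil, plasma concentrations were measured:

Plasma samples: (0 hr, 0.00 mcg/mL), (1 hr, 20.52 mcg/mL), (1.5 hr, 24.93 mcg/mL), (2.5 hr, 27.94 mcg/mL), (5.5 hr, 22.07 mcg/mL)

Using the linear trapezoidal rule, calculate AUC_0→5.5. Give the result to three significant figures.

AUC = 123 mcg/mL·hr

Trapezoidal AUC_0→5.5:
  [0→1]: (0.00+20.52)/2 × 1 = 10.26
  [1→1.5]: (20.52+24.93)/2 × 0.5 = 11.3625
  [1.5→2.5]: (24.93+27.94)/2 × 1 = 26.435
  [2.5→5.5]: (27.94+22.07)/2 × 3 = 75.015
  Sum = 123.0725 mcg/mL·hr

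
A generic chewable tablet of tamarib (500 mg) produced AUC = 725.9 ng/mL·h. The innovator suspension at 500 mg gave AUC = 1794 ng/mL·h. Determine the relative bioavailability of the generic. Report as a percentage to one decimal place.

F_rel = 40.5%

F_rel = (AUC_test/D_test) / (AUC_ref/D_ref)
      = (725.9/500) / (1794/500)
      = 1.4518 / 3.588 = 0.4046 = 40.46%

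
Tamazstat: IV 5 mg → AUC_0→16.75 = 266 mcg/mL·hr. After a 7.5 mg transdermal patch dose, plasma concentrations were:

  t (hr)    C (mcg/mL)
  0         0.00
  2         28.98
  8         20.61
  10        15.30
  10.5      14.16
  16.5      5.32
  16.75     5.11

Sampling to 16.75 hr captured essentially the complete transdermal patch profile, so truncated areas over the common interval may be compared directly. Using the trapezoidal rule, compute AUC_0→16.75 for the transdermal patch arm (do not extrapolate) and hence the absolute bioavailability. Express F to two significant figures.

Trapezoidal AUC_0→16.75 (transdermal patch):
  [0→2]: (0.00+28.98)/2 × 2 = 28.98
  [2→8]: (28.98+20.61)/2 × 6 = 148.77
  [8→10]: (20.61+15.30)/2 × 2 = 35.91
  [10→10.5]: (15.30+14.16)/2 × 0.5 = 7.365
  [10.5→16.5]: (14.16+5.32)/2 × 6 = 58.44
  [16.5→16.75]: (5.32+5.11)/2 × 0.25 = 1.30375
  Sum = 280.76875 mcg/mL·hr
F = (AUC_ev/D_ev)/(AUC_iv/D_iv) = (280.76875/7.5)/(266/5) = 37.4358/53.2 = 0.7037

F = 0.70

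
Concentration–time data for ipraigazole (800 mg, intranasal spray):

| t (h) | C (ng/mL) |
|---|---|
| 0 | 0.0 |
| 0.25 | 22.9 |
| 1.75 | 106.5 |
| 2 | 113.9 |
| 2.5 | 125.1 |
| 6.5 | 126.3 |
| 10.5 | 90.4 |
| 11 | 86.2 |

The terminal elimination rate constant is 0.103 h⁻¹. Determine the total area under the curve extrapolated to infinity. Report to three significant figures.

AUC = 2000 ng/mL·h

Trapezoidal AUC_0→11:
  [0→0.25]: (0.0+22.9)/2 × 0.25 = 2.8625
  [0.25→1.75]: (22.9+106.5)/2 × 1.5 = 97.05
  [1.75→2]: (106.5+113.9)/2 × 0.25 = 27.55
  [2→2.5]: (113.9+125.1)/2 × 0.5 = 59.75
  [2.5→6.5]: (125.1+126.3)/2 × 4 = 502.8
  [6.5→10.5]: (126.3+90.4)/2 × 4 = 433.4
  [10.5→11]: (90.4+86.2)/2 × 0.5 = 44.15
  Sum = 1167.5625 ng/mL·h
Extrapolated tail: C_last / k_e = 86.2 / 0.103 = 836.893
AUC_0→∞ = 1167.5625 + 836.893 = 2004.4555 ng/mL·h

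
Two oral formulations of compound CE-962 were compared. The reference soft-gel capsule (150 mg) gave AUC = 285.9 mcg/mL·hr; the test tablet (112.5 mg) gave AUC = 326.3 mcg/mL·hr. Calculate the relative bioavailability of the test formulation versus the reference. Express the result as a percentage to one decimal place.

F_rel = (AUC_test/D_test) / (AUC_ref/D_ref)
      = (326.3/112.5) / (285.9/150)
      = 2.90044 / 1.906 = 1.5217 = 152.17%

F_rel = 152.2%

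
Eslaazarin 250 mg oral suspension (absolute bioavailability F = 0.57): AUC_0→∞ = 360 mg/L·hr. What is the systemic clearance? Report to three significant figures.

CL = 0.396 L/hr

CL = F × Dose / AUC_0→∞
   = 0.57 × 250 / 360 = 0.395833 L/hr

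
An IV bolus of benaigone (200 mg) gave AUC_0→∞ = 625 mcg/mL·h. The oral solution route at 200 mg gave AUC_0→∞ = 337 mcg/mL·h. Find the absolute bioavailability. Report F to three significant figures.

F = (AUC_ev / D_ev) / (AUC_iv / D_iv)
  = (337/200) / (625/200)
  = 1.685 / 3.125 = 0.5392

F = 0.539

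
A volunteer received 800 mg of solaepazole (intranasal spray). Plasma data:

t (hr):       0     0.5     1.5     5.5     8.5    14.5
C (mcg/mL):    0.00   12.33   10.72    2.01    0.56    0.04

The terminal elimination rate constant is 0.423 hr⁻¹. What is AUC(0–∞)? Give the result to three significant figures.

AUC = 45.8 mcg/mL·hr

Trapezoidal AUC_0→14.5:
  [0→0.5]: (0.00+12.33)/2 × 0.5 = 3.0825
  [0.5→1.5]: (12.33+10.72)/2 × 1 = 11.525
  [1.5→5.5]: (10.72+2.01)/2 × 4 = 25.46
  [5.5→8.5]: (2.01+0.56)/2 × 3 = 3.855
  [8.5→14.5]: (0.56+0.04)/2 × 6 = 1.8
  Sum = 45.7225 mcg/mL·hr
Extrapolated tail: C_last / k_e = 0.04 / 0.423 = 0.095
AUC_0→∞ = 45.7225 + 0.095 = 45.8175 mcg/mL·hr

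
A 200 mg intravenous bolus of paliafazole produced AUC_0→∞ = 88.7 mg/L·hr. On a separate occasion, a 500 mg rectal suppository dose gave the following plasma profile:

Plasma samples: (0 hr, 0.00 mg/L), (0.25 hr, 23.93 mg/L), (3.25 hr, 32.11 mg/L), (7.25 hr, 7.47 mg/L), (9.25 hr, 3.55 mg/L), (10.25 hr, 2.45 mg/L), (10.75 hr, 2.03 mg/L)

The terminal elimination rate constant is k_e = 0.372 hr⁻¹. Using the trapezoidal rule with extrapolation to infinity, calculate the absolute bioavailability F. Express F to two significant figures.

F = 0.84

Trapezoidal AUC_0→10.75 (rectal suppository):
  [0→0.25]: (0.00+23.93)/2 × 0.25 = 2.99125
  [0.25→3.25]: (23.93+32.11)/2 × 3 = 84.06
  [3.25→7.25]: (32.11+7.47)/2 × 4 = 79.16
  [7.25→9.25]: (7.47+3.55)/2 × 2 = 11.02
  [9.25→10.25]: (3.55+2.45)/2 × 1 = 3.0
  [10.25→10.75]: (2.45+2.03)/2 × 0.5 = 1.12
  Sum = 181.35125 mg/L·hr
Tail: C_last/k_e = 2.03/0.372 = 5.457
AUC_0→∞ (rectal suppository) = 181.35125 + 5.457 = 186.80825 mg/L·hr
F = (AUC_ev/D_ev)/(AUC_iv/D_iv) = (186.80825/500)/(88.7/200) = 0.3736165/0.4435 = 0.8424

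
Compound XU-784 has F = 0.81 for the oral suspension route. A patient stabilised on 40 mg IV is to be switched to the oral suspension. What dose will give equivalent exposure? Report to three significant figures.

For equal systemic exposure: F × D_ev = D_iv
D_ev = D_iv / F = 40 / 0.81 = 49.3827 mg

D_oral = 49.4 mg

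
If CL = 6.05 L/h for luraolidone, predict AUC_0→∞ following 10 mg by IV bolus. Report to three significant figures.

AUC_0→∞ = Dose_iv / CL
        = 10 / 6.05 = 1.65289 mg/L·h

AUC = 1.65 mg/L·h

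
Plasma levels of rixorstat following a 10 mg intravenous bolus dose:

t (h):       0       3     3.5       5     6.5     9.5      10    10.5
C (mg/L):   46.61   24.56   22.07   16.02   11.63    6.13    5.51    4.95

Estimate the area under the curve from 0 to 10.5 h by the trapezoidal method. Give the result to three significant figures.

AUC = 200 mg/L·h

Trapezoidal AUC_0→10.5:
  [0→3]: (46.61+24.56)/2 × 3 = 106.755
  [3→3.5]: (24.56+22.07)/2 × 0.5 = 11.6575
  [3.5→5]: (22.07+16.02)/2 × 1.5 = 28.5675
  [5→6.5]: (16.02+11.63)/2 × 1.5 = 20.7375
  [6.5→9.5]: (11.63+6.13)/2 × 3 = 26.64
  [9.5→10]: (6.13+5.51)/2 × 0.5 = 2.91
  [10→10.5]: (5.51+4.95)/2 × 0.5 = 2.615
  Sum = 199.8825 mg/L·h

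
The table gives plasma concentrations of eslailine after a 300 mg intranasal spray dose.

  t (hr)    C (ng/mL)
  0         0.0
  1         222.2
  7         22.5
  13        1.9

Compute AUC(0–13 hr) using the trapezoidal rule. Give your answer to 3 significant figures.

Trapezoidal AUC_0→13:
  [0→1]: (0.0+222.2)/2 × 1 = 111.1
  [1→7]: (222.2+22.5)/2 × 6 = 734.1
  [7→13]: (22.5+1.9)/2 × 6 = 73.2
  Sum = 918.4 ng/mL·hr

AUC = 918 ng/mL·hr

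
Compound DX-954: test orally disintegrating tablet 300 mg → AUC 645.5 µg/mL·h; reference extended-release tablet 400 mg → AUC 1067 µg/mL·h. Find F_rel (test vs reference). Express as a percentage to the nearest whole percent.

F_rel = 81%

F_rel = (AUC_test/D_test) / (AUC_ref/D_ref)
      = (645.5/300) / (1067/400)
      = 2.15167 / 2.6675 = 0.8066 = 80.66%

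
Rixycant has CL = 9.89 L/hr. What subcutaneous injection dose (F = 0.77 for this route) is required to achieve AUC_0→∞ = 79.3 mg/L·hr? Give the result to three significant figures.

Dose = 1020 mg

Dose = CL × AUC_0→∞ / F
     = 9.89 × 79.3 / 0.77 = 1018.54 mg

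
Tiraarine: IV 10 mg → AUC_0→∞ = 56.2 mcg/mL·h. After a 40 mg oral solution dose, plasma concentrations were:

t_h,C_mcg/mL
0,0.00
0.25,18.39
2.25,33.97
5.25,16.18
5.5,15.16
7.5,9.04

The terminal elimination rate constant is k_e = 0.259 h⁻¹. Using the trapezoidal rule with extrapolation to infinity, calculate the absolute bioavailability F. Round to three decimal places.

F = 0.858

Trapezoidal AUC_0→7.5 (oral solution):
  [0→0.25]: (0.00+18.39)/2 × 0.25 = 2.29875
  [0.25→2.25]: (18.39+33.97)/2 × 2 = 52.36
  [2.25→5.25]: (33.97+16.18)/2 × 3 = 75.225
  [5.25→5.5]: (16.18+15.16)/2 × 0.25 = 3.9175
  [5.5→7.5]: (15.16+9.04)/2 × 2 = 24.2
  Sum = 158.00125 mcg/mL·h
Tail: C_last/k_e = 9.04/0.259 = 34.903
AUC_0→∞ (oral solution) = 158.00125 + 34.903 = 192.90425 mcg/mL·h
F = (AUC_ev/D_ev)/(AUC_iv/D_iv) = (192.90425/40)/(56.2/10) = 4.82261/5.62 = 0.8581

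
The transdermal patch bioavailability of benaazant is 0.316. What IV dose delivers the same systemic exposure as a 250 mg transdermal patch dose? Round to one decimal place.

Systemic exposure from an extravascular dose = F × D_ev, so the equivalent IV dose is F × D_ev.
D_iv = F × D_ev = 0.316 × 250 = 79 mg

D_iv = 79.0 mg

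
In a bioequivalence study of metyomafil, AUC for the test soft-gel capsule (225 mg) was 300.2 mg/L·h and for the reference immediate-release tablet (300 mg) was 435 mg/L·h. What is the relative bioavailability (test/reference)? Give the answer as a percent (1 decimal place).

F_rel = 92.0%

F_rel = (AUC_test/D_test) / (AUC_ref/D_ref)
      = (300.2/225) / (435/300)
      = 1.33422 / 1.45 = 0.9202 = 92.02%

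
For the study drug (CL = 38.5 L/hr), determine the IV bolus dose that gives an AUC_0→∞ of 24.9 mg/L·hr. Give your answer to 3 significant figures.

Dose_iv = CL × AUC_0→∞
     = 38.5 × 24.9 = 958.65 mg

Dose = 959 mg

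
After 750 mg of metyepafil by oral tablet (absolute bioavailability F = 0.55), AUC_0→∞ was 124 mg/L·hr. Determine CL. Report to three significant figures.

CL = 3.33 L/hr

CL = F × Dose / AUC_0→∞
   = 0.55 × 750 / 124 = 3.32661 L/hr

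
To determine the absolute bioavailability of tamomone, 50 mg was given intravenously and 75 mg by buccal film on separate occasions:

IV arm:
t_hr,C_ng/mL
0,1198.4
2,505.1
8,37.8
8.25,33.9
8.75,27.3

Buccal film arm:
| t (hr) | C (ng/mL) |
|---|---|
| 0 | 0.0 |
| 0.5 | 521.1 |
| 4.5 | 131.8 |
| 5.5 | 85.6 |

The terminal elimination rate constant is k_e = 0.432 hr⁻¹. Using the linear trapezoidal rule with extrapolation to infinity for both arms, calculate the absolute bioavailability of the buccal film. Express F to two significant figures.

Trapezoidal AUC_0→8.75 (IV):
  [0→2]: (1198.4+505.1)/2 × 2 = 1703.5
  [2→8]: (505.1+37.8)/2 × 6 = 1628.7
  [8→8.25]: (37.8+33.9)/2 × 0.25 = 8.9625
  [8.25→8.75]: (33.9+27.3)/2 × 0.5 = 15.3
  Sum = 3356.4625 ng/mL·hr
IV tail: 27.3/0.432 = 63.194; AUC_iv,0→∞ = 3356.4625 + 63.194 = 3419.6565 ng/mL·hr
Trapezoidal AUC_0→5.5 (buccal film):
  [0→0.5]: (0.0+521.1)/2 × 0.5 = 130.275
  [0.5→4.5]: (521.1+131.8)/2 × 4 = 1305.8
  [4.5→5.5]: (131.8+85.6)/2 × 1 = 108.7
  Sum = 1544.775 ng/mL·hr
buccal film tail: 85.6/0.432 = 198.148; AUC_ev,0→∞ = 1544.775 + 198.148 = 1742.923 ng/mL·hr
F = (AUC_ev/D_ev)/(AUC_iv/D_iv) = (1742.923/75)/(3419.6565/50) = 23.239/68.39313 = 0.3398

F = 0.34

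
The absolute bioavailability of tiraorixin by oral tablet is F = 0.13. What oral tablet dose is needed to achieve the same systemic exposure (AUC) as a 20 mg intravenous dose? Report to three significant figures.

D_oral = 154 mg

For equal systemic exposure: F × D_ev = D_iv
D_ev = D_iv / F = 20 / 0.13 = 153.846 mg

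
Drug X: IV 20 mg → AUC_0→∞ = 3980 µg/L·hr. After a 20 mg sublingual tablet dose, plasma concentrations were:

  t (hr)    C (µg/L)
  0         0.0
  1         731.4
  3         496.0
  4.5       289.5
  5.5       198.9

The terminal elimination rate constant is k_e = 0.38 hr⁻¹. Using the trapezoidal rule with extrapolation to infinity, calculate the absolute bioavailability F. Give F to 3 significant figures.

F = 0.741

Trapezoidal AUC_0→5.5 (sublingual tablet):
  [0→1]: (0.0+731.4)/2 × 1 = 365.7
  [1→3]: (731.4+496.0)/2 × 2 = 1227.4
  [3→4.5]: (496.0+289.5)/2 × 1.5 = 589.125
  [4.5→5.5]: (289.5+198.9)/2 × 1 = 244.2
  Sum = 2426.425 µg/L·hr
Tail: C_last/k_e = 198.9/0.38 = 523.421
AUC_0→∞ (sublingual tablet) = 2426.425 + 523.421 = 2949.846 µg/L·hr
F = (AUC_ev/D_ev)/(AUC_iv/D_iv) = (2949.846/20)/(3980/20) = 147.4923/199 = 0.7412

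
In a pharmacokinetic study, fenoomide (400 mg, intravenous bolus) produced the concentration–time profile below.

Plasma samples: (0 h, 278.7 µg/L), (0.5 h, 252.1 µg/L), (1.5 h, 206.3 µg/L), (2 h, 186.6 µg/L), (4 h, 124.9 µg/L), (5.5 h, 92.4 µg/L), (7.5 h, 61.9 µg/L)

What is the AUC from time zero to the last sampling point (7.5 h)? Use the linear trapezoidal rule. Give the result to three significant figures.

AUC = 1090 µg/L·h

Trapezoidal AUC_0→7.5:
  [0→0.5]: (278.7+252.1)/2 × 0.5 = 132.7
  [0.5→1.5]: (252.1+206.3)/2 × 1 = 229.2
  [1.5→2]: (206.3+186.6)/2 × 0.5 = 98.225
  [2→4]: (186.6+124.9)/2 × 2 = 311.5
  [4→5.5]: (124.9+92.4)/2 × 1.5 = 162.975
  [5.5→7.5]: (92.4+61.9)/2 × 2 = 154.3
  Sum = 1088.9 µg/L·h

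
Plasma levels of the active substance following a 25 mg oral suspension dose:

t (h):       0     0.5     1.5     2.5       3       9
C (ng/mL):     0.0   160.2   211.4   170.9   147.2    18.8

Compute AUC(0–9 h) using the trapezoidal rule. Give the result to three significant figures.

Trapezoidal AUC_0→9:
  [0→0.5]: (0.0+160.2)/2 × 0.5 = 40.05
  [0.5→1.5]: (160.2+211.4)/2 × 1 = 185.8
  [1.5→2.5]: (211.4+170.9)/2 × 1 = 191.15
  [2.5→3]: (170.9+147.2)/2 × 0.5 = 79.525
  [3→9]: (147.2+18.8)/2 × 6 = 498.0
  Sum = 994.525 ng/mL·h

AUC = 995 ng/mL·h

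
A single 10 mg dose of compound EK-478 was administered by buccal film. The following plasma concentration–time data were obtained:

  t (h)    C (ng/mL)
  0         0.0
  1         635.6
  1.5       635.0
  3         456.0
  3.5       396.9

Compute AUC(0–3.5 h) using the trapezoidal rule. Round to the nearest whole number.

AUC = 1667 ng/mL·h

Trapezoidal AUC_0→3.5:
  [0→1]: (0.0+635.6)/2 × 1 = 317.8
  [1→1.5]: (635.6+635.0)/2 × 0.5 = 317.65
  [1.5→3]: (635.0+456.0)/2 × 1.5 = 818.25
  [3→3.5]: (456.0+396.9)/2 × 0.5 = 213.225
  Sum = 1666.925 ng/mL·h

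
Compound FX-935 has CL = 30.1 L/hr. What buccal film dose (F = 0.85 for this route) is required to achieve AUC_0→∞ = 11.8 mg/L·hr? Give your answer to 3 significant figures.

Dose = CL × AUC_0→∞ / F
     = 30.1 × 11.8 / 0.85 = 417.859 mg

Dose = 418 mg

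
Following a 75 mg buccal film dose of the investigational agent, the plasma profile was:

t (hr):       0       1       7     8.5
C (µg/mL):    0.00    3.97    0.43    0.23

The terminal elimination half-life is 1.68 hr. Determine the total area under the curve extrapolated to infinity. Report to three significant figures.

AUC = 16.2 µg/mL·hr

Trapezoidal AUC_0→8.5:
  [0→1]: (0.00+3.97)/2 × 1 = 1.985
  [1→7]: (3.97+0.43)/2 × 6 = 13.2
  [7→8.5]: (0.43+0.23)/2 × 1.5 = 0.495
  Sum = 15.68 µg/mL·hr
k_e = ln2 / t½ = 0.693147 / 1.68 = 0.4126 hr^-1
Extrapolated tail: C_last / k_e = 0.23 / 0.4126 = 0.557
AUC_0→∞ = 15.68 + 0.557 = 16.237 µg/mL·hr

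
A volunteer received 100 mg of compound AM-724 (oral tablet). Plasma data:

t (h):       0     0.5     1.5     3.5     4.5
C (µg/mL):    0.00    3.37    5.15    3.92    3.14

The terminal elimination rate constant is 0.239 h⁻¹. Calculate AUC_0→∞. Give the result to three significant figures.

AUC = 30.8 µg/mL·h

Trapezoidal AUC_0→4.5:
  [0→0.5]: (0.00+3.37)/2 × 0.5 = 0.8425
  [0.5→1.5]: (3.37+5.15)/2 × 1 = 4.26
  [1.5→3.5]: (5.15+3.92)/2 × 2 = 9.07
  [3.5→4.5]: (3.92+3.14)/2 × 1 = 3.53
  Sum = 17.7025 µg/mL·h
Extrapolated tail: C_last / k_e = 3.14 / 0.239 = 13.138
AUC_0→∞ = 17.7025 + 13.138 = 30.8405 µg/mL·h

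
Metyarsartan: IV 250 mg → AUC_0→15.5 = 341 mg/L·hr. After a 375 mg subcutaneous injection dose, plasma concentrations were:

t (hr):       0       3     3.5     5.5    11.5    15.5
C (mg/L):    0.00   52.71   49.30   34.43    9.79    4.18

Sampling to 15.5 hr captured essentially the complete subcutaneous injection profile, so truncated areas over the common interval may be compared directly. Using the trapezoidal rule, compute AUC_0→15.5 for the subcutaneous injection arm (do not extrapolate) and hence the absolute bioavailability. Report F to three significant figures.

Trapezoidal AUC_0→15.5 (subcutaneous injection):
  [0→3]: (0.00+52.71)/2 × 3 = 79.065
  [3→3.5]: (52.71+49.30)/2 × 0.5 = 25.5025
  [3.5→5.5]: (49.30+34.43)/2 × 2 = 83.73
  [5.5→11.5]: (34.43+9.79)/2 × 6 = 132.66
  [11.5→15.5]: (9.79+4.18)/2 × 4 = 27.94
  Sum = 348.8975 mg/L·hr
F = (AUC_ev/D_ev)/(AUC_iv/D_iv) = (348.8975/375)/(341/250) = 0.930393/1.364 = 0.6821

F = 0.682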